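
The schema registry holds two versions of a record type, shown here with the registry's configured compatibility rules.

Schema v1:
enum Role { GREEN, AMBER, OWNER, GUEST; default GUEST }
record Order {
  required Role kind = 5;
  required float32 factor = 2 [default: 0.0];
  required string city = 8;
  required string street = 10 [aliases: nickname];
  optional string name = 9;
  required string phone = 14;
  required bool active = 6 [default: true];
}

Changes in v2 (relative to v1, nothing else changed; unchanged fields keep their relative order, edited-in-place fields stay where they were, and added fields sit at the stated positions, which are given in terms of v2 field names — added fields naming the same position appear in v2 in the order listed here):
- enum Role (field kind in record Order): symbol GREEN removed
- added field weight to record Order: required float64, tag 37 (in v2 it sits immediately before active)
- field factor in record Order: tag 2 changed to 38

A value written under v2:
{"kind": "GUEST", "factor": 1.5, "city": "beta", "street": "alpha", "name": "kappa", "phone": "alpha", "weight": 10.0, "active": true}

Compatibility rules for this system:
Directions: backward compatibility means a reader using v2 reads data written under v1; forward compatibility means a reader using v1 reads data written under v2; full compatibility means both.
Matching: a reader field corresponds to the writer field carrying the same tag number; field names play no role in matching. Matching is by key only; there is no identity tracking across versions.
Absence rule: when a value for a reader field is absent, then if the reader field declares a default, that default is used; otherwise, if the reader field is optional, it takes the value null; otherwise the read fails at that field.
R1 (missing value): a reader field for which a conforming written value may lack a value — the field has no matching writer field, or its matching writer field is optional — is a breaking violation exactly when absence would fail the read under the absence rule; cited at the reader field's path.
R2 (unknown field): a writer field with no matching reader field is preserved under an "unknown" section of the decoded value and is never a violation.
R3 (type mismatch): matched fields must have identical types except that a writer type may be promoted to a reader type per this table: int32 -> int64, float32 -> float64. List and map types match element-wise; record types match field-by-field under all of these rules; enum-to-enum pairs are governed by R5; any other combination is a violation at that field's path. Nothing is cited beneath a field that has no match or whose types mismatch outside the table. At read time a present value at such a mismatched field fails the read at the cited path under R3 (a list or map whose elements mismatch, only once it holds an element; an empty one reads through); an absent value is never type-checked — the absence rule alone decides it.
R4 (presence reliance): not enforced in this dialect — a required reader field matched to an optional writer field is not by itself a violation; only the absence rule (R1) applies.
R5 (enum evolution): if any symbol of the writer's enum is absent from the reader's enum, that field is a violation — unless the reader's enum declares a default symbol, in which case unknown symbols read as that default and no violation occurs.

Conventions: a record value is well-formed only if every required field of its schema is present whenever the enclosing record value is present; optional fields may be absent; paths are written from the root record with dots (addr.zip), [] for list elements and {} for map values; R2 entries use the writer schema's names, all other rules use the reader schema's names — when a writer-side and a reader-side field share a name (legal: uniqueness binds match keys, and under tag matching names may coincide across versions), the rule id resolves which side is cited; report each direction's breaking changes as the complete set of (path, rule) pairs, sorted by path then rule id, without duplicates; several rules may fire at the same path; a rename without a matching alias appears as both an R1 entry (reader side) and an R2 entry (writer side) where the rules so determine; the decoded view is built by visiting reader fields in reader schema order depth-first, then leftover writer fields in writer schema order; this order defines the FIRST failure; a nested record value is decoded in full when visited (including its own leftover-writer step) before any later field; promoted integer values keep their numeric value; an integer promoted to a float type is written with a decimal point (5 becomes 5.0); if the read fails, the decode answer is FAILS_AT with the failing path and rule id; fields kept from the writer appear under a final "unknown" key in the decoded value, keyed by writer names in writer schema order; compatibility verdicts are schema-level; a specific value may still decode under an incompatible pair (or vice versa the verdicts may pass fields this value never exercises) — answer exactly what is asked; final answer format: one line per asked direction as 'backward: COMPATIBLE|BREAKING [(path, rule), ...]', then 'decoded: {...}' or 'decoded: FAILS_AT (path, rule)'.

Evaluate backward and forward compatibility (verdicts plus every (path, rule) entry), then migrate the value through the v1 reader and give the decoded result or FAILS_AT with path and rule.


backward: BREAKING [(weight, R1)]; forward: COMPATIBLE []; decoded: {"kind": "GUEST", "factor": 0.0, "city": "beta", "street": "alpha", "name": "kappa", "phone": "alpha", "active": true, "unknown": {"factor": 1.5, "weight": 10.0}}

each type pair in Order: writer, then reader
checking backward for Order: reader v2 against writer v1:
  kind: paired with writer kind (Role -> Role; writer required)
  factor: no writer-side match
  city: paired with writer city (string -> string; writer required)
  street: paired with writer street (string -> string; writer required)
  name: paired with writer name (string -> string; writer optional)
  phone: paired with writer phone (string -> string; writer required)
  weight: no writer-side match
  active: paired with writer active (bool -> bool; writer required)
  writer field factor has no reader counterpart
  R1 fires at weight
  => backward verdict for Order: BREAKING, 1 violation(s)
checking forward for Order: reader v1 against writer v2:
  kind: paired with writer kind (Role -> Role; writer required)
  factor: no writer-side match
  city: paired with writer city (string -> string; writer required)
  street: paired with writer street (string -> string; writer required)
  name: paired with writer name (string -> string; writer optional)
  phone: paired with writer phone (string -> string; writer required)
  active: paired with writer active (bool -> bool; writer required)
  writer field factor has no reader counterpart
  writer field weight has no reader counterpart
  => forward verdict for Order: COMPATIBLE, no violations
decode (reader v1):
  kind := "GUEST"
  factor := 0.0 (no value, default fills)
  city := "beta"
  street := "alpha"
  name := "kappa"
  phone := "alpha"
  active := true
  writer factor: kept under "unknown"
  writer weight: kept under "unknown"
  => decoded: {"kind": "GUEST", "factor": 0.0, "city": "beta", "street": "alpha", "name": "kappa", "phone": "alpha", "active": true, "unknown": {"factor": 1.5, "weight": 10.0}}


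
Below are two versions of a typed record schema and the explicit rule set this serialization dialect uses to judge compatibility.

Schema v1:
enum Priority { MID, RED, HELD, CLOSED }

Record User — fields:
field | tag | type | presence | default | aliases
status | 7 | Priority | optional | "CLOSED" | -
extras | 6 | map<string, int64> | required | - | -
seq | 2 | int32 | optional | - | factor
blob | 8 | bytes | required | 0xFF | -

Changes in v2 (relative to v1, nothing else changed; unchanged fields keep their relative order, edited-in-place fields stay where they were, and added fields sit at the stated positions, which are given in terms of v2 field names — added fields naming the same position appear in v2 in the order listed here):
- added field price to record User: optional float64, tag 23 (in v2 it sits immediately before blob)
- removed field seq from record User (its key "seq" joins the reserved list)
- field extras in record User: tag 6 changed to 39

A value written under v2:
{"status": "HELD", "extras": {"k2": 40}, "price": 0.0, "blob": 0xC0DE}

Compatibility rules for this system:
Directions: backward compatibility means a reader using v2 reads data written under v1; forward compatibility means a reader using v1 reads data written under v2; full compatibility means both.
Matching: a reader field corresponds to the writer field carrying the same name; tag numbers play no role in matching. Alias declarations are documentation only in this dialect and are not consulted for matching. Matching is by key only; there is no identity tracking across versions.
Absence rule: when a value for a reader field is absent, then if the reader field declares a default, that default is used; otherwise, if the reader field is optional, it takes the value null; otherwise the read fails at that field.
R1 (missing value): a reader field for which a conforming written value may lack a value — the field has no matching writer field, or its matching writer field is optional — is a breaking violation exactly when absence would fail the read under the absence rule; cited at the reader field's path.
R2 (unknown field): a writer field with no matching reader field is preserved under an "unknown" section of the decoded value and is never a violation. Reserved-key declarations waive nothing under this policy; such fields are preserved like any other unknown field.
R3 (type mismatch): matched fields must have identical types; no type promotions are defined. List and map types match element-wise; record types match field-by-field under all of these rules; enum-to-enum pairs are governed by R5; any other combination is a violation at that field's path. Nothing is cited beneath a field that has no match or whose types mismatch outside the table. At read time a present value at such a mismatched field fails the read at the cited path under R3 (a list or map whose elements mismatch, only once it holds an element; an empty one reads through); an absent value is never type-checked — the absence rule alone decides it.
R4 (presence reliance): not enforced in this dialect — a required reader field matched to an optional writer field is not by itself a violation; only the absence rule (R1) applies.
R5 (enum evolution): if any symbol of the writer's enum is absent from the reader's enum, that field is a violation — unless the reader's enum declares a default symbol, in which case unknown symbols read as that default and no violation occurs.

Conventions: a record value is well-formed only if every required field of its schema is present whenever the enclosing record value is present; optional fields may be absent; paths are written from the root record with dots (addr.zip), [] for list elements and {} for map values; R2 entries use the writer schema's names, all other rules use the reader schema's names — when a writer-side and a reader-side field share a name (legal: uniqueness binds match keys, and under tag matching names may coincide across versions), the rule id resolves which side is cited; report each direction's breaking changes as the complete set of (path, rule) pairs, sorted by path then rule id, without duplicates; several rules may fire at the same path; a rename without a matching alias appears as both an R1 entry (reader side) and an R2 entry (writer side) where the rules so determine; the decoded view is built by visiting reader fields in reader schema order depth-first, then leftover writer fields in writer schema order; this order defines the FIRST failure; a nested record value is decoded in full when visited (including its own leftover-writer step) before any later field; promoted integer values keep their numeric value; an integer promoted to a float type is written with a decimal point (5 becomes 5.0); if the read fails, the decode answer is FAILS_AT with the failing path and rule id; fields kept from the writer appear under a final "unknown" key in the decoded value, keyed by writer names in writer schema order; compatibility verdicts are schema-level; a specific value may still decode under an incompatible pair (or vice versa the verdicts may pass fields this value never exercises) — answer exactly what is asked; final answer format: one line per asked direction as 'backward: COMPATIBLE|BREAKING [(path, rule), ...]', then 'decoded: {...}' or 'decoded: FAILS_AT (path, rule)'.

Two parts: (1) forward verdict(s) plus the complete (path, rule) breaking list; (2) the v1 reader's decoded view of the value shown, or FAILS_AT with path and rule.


arrows below run writer -> reader for User
forward on User — v1 reading data written by v2:
  status: Priority -> Priority, writer optional; from status
  extras: map<string, int64> -> map<string, int64>, writer required; from extras
  seq: no writer match
  blob: bytes -> bytes, writer required; from blob
  price (writer side), unknown to reader
  => no violations; forward on User: COMPATIBLE
decoding the User value with the v1 reader:
  status := "HELD"
  extras := {"k2": 40}
  seq := null (absent, optional -> null)
  blob := 0xC0DE
  writer price: kept under "unknown"
  => decoded: {"status": "HELD", "extras": {"k2": 40}, "seq": null, "blob": 0xC0DE, "unknown": {"price": 0.0}}
diffs on User not affecting the asked answer:
  removed field seq from record User (its key "seq" joins the reserved list) -> inert for the asked User verdict: nothing fires
  field extras in record User: tag 6 changed to 39 -> inert for the asked User verdict: nothing fires

forward: COMPATIBLE []; decoded: {"status": "HELD", "extras": {"k2": 40}, "seq": null, "blob": 0xC0DE, "unknown": {"price": 0.0}}


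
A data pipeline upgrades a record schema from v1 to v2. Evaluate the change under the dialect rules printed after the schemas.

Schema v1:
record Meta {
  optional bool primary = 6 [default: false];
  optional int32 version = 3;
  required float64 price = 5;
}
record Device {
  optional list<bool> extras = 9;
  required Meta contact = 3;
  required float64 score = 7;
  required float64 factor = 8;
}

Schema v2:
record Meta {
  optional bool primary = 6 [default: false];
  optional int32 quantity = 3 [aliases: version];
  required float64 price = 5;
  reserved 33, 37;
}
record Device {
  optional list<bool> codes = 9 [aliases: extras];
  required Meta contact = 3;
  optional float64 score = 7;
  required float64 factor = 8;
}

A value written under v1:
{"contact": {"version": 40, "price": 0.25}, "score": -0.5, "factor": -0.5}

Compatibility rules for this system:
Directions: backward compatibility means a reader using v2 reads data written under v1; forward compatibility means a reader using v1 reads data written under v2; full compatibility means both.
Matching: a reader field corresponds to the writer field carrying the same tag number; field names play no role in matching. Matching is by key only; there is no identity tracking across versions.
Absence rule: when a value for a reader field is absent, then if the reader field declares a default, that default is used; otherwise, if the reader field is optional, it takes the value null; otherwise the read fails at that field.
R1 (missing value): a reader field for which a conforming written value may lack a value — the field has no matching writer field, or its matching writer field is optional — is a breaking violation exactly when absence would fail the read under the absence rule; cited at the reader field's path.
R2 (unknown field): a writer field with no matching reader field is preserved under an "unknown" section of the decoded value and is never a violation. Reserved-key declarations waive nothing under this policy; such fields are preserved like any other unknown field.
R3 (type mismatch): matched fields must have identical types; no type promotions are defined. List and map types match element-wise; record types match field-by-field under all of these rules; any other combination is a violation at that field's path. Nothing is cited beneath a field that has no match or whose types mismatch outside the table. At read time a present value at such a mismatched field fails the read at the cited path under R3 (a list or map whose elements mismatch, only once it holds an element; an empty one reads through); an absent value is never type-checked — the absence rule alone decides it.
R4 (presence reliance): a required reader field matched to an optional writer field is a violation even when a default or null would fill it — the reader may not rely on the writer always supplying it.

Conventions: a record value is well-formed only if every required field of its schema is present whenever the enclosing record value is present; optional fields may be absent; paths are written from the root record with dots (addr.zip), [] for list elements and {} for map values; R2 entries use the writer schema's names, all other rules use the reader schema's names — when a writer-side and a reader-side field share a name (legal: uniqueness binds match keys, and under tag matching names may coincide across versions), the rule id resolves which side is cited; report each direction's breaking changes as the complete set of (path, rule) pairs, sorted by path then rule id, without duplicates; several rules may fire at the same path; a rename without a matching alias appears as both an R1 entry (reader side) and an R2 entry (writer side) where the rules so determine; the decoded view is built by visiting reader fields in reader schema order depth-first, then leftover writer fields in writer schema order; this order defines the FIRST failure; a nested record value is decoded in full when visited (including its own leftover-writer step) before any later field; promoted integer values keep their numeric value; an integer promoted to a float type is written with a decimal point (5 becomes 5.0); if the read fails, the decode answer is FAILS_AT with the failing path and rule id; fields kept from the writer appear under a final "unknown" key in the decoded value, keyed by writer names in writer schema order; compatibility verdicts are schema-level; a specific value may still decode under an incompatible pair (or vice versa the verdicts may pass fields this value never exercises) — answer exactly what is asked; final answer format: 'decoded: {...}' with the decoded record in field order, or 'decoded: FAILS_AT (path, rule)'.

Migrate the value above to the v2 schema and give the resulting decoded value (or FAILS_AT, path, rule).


in Device below, arrows point writer -> reader
decode (reader v2):
  codes := null (not supplied -> null)
  contact.primary := false (no value, default fills)
  contact.quantity := 40 (from writer version)
  contact.price := 0.25
  score := -0.5
  factor := -0.5
  => decoded: {"codes": null, "contact": {"primary": false, "quantity": 40, "price": 0.25}, "score": -0.5, "factor": -0.5}
remaining Device differences; none change what is asked:
  field score in record Device: required changed to optional -> a verdict-level change on Device — the shown value reads the same

decoded: {"codes": null, "contact": {"primary": false, "quantity": 40, "price": 0.25}, "score": -0.5, "factor": -0.5}


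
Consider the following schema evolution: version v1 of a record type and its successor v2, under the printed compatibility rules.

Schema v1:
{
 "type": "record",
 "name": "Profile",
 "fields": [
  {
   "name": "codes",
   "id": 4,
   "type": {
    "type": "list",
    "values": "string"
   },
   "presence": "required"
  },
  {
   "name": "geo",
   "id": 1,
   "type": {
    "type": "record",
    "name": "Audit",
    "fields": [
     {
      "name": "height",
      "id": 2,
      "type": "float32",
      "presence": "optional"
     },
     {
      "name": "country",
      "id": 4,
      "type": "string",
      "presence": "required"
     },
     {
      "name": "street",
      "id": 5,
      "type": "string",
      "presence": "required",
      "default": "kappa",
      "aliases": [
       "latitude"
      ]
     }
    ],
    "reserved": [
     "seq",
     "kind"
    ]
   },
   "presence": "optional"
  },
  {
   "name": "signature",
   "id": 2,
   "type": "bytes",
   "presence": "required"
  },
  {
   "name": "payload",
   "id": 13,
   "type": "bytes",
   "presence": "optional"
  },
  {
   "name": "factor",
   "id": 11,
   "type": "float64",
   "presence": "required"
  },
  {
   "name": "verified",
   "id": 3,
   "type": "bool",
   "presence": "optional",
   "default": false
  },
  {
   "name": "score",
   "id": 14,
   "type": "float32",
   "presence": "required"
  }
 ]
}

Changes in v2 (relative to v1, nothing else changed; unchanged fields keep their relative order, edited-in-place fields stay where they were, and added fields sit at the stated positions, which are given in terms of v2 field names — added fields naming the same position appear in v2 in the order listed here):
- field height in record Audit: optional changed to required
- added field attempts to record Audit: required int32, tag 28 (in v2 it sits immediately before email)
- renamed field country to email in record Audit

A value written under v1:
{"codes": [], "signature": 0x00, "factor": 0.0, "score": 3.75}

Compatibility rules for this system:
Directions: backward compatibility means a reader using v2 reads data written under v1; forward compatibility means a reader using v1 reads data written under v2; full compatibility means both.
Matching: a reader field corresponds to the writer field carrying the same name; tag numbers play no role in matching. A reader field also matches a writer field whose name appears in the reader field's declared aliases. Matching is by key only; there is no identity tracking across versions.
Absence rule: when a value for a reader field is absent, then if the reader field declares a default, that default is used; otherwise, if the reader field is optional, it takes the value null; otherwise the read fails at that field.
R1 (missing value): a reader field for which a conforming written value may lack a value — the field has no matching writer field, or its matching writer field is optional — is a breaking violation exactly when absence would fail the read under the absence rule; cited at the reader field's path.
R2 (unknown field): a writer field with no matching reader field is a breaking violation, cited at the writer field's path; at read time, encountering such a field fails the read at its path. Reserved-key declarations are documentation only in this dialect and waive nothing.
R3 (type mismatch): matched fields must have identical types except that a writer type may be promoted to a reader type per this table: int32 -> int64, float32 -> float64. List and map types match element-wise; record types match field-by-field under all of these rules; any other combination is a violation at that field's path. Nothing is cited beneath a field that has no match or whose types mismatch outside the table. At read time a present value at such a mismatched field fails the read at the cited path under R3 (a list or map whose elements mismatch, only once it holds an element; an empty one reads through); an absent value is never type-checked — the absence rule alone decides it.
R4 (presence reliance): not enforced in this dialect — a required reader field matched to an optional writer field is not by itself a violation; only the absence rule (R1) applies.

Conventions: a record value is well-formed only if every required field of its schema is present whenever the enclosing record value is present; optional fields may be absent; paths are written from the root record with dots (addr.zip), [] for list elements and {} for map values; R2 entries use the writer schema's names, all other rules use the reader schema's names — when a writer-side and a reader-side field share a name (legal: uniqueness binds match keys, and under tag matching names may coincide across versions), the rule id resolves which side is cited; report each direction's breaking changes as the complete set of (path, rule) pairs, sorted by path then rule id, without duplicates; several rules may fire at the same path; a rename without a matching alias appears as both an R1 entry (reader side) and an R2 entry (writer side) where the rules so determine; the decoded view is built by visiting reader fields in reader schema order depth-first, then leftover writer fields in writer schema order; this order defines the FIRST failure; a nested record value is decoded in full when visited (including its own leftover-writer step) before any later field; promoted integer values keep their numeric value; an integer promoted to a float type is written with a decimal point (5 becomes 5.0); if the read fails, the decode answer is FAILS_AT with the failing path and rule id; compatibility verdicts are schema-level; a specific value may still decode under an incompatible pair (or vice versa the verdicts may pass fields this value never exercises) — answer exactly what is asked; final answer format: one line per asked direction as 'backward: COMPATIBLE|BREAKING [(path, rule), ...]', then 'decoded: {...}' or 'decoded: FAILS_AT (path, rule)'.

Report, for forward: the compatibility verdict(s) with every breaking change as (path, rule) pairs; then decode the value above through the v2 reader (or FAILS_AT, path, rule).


in Profile below, arrows point writer -> reader
forward analysis of Profile with v1 as reader and v2 as writer:
  writer required, list<string> -> list<string>: reader codes maps from writer codes
  writer optional, Audit -> Audit: reader geo maps from writer geo
  writer required, bytes -> bytes: reader signature maps from writer signature
  writer optional, bytes -> bytes: reader payload maps from writer payload
  writer required, float64 -> float64: reader factor maps from writer factor
  writer optional, bool -> bool: reader verified maps from writer verified
  writer required, float32 -> float32: reader score maps from writer score
  writer required, float32 -> float32: reader geo.height maps from writer geo.height
  geo.country: no writer match
  writer required, string -> string: reader geo.street maps from writer geo.street
  leftover writer field: geo.attempts
  leftover writer field: geo.email
  R2 fires at geo.attempts
  R1 fires at geo.country
  R2 fires at geo.email
  => forward: BREAKING (3)
decode (reader v2):
  codes := []
  geo := null (absent, optional -> null)
  signature := 0x00
  payload := null (absent, optional -> null)
  factor := 0.0
  verified := false (absent -> default)
  score := 3.75
  => decoded: {"codes": [], "geo": null, "signature": 0x00, "payload": null, "factor": 0.0, "verified": false, "score": 3.75}
ruling out the remaining Profile differences:
  field height in record Audit: optional changed to required -> matters only for Profile's backward compatibility — outside the asked direction

forward: BREAKING [(geo.attempts, R2), (geo.country, R1), (geo.email, R2)]; decoded: {"codes": [], "geo": null, "signature": 0x00, "payload": null, "factor": 0.0, "verified": false, "score": 3.75}


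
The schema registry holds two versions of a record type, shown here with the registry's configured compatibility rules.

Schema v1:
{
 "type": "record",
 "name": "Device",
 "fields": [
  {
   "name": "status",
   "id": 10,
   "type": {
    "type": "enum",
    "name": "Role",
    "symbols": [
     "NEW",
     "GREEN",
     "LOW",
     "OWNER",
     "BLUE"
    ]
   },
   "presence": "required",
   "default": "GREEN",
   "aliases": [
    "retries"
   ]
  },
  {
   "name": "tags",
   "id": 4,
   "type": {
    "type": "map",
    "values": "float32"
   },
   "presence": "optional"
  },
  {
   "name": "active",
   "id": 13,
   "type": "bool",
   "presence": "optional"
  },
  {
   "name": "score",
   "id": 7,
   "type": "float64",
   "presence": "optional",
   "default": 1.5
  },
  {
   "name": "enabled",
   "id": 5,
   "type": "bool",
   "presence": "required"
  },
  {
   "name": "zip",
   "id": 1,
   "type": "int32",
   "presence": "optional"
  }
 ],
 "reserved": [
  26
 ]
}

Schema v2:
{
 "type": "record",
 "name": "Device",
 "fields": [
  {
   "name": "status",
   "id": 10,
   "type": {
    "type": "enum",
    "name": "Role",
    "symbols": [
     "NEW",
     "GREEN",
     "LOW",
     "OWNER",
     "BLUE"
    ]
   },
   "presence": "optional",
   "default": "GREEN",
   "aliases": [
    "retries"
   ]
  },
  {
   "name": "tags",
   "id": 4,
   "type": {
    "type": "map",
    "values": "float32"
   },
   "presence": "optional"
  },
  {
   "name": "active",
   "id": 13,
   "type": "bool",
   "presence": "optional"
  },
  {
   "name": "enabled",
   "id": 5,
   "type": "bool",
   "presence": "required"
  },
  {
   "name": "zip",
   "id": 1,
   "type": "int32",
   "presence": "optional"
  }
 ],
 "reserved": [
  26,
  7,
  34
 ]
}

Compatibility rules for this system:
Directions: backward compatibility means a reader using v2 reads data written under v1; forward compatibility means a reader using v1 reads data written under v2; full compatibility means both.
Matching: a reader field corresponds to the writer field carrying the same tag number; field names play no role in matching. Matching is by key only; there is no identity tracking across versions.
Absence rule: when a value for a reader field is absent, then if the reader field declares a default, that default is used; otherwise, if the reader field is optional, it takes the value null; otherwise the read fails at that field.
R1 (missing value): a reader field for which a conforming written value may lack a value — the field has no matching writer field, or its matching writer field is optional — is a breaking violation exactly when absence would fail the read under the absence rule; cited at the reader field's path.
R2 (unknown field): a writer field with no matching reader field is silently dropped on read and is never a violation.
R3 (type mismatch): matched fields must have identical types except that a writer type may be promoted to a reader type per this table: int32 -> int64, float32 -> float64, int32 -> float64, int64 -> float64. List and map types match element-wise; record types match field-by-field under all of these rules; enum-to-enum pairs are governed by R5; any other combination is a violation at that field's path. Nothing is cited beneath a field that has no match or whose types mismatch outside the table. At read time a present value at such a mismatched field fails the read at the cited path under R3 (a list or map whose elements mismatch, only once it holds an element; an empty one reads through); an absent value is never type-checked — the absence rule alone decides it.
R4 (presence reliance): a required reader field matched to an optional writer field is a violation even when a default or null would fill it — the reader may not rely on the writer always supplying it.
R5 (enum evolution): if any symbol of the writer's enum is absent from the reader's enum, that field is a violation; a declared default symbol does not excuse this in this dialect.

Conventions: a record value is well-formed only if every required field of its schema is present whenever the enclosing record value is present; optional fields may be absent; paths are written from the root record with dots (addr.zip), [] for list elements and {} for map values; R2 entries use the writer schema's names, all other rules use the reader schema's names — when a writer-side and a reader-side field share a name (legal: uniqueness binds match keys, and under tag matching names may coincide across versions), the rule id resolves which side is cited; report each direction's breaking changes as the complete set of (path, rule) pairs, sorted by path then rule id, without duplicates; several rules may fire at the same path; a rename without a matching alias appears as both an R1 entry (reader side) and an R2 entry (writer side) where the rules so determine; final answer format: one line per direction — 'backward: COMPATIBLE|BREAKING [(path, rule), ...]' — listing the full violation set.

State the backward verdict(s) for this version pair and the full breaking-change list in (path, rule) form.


backward: COMPATIBLE []

the writer's type comes first in each Device pair
backward pass over Device, reader schema v2, writer schema v1:
  status: Role -> Role, writer required; from status
  tags: map<string, float32> -> map<string, float32>, writer optional; from tags
  active: bool -> bool, writer optional; from active
  enabled: bool -> bool, writer required; from enabled
  zip: int32 -> int32, writer optional; from zip
  writer field score has no reader counterpart
  => backward verdict for Device: COMPATIBLE, no violations
the other Device changes do not affect what is asked:
  field status in record Device: required changed to optional -> its effect on Device is confined to the forward direction, not asked
  removed field score from record Device (its key 7 joins the reserved list) -> fires no rule on Device, leaving the asked answer as it is


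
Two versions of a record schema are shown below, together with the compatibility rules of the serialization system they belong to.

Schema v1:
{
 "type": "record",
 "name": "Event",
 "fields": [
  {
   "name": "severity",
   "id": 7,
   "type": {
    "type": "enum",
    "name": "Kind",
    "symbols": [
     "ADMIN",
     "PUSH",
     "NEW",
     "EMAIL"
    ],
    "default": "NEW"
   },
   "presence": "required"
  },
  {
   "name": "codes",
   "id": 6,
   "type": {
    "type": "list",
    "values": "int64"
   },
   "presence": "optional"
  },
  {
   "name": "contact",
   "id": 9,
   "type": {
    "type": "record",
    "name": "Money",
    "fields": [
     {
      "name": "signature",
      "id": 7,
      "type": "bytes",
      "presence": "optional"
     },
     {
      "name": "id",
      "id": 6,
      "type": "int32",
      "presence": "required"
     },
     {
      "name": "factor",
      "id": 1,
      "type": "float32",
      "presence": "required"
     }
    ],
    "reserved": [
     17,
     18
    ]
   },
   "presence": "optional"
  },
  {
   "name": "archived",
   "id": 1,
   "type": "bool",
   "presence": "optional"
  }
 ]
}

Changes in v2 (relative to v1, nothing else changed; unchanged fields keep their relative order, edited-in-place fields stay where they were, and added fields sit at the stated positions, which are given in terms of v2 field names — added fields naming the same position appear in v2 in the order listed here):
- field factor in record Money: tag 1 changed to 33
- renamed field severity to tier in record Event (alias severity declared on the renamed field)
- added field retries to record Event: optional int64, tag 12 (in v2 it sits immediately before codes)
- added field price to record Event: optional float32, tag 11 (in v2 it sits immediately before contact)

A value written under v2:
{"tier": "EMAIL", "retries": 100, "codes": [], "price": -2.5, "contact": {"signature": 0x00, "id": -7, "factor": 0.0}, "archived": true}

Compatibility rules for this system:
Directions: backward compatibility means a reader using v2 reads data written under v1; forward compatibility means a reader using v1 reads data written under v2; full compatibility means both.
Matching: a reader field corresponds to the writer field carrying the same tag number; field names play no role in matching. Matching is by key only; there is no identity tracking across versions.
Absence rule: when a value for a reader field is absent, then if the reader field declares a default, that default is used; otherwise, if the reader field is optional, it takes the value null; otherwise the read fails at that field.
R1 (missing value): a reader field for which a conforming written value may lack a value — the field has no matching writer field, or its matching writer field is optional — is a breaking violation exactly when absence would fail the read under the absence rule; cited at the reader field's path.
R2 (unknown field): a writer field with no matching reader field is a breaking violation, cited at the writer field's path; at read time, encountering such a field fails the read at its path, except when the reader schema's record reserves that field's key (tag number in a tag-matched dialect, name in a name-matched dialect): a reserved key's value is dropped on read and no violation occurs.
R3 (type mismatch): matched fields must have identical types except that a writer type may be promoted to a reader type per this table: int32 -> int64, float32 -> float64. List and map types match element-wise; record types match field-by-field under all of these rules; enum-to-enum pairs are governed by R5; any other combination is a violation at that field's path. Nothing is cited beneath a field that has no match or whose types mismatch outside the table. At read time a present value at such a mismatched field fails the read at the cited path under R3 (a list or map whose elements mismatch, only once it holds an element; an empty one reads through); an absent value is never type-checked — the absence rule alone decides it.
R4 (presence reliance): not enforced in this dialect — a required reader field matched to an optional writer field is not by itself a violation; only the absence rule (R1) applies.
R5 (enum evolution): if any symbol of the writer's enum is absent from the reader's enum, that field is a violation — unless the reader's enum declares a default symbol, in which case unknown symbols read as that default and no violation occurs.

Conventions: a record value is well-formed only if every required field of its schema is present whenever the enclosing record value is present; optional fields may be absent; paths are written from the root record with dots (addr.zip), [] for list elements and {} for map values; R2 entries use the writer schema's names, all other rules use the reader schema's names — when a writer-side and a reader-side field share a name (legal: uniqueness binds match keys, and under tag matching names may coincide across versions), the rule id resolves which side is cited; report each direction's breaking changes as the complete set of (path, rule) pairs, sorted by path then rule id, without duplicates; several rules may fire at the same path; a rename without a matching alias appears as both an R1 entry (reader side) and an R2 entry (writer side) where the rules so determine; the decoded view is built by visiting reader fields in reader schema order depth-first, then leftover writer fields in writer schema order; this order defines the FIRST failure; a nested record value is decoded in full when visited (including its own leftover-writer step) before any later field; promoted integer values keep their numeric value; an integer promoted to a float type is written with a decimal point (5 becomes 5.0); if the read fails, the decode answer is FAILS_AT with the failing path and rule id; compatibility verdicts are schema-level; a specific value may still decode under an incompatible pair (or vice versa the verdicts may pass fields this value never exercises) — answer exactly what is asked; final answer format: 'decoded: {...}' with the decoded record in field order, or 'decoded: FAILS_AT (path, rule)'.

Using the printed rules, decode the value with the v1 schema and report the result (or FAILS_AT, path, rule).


decoded: FAILS_AT (contact.factor, R1)

in Event below, arrows point writer -> reader
decode (reader v1):
  severity := "EMAIL" (from writer tier)
  codes := []
  contact.signature := 0x00
  contact.id := -7
  read fails at contact.factor under R1 (no fill)
  => FAILS_AT (contact.factor, R1)
ruling out the remaining Event differences:
  renamed field severity to tier in record Event (alias severity declared on the renamed field) -> inert under this dialect — no rule fires on Event and the result does not move
  added field price to record Event: optional float32, tag 11 (in v2 it sits immediately before contact) -> shifts the Event verdicts, not this decode
  added field retries to record Event: optional int64, tag 12 (in v2 it sits immediately before codes) -> shifts the Event verdicts, not this decode


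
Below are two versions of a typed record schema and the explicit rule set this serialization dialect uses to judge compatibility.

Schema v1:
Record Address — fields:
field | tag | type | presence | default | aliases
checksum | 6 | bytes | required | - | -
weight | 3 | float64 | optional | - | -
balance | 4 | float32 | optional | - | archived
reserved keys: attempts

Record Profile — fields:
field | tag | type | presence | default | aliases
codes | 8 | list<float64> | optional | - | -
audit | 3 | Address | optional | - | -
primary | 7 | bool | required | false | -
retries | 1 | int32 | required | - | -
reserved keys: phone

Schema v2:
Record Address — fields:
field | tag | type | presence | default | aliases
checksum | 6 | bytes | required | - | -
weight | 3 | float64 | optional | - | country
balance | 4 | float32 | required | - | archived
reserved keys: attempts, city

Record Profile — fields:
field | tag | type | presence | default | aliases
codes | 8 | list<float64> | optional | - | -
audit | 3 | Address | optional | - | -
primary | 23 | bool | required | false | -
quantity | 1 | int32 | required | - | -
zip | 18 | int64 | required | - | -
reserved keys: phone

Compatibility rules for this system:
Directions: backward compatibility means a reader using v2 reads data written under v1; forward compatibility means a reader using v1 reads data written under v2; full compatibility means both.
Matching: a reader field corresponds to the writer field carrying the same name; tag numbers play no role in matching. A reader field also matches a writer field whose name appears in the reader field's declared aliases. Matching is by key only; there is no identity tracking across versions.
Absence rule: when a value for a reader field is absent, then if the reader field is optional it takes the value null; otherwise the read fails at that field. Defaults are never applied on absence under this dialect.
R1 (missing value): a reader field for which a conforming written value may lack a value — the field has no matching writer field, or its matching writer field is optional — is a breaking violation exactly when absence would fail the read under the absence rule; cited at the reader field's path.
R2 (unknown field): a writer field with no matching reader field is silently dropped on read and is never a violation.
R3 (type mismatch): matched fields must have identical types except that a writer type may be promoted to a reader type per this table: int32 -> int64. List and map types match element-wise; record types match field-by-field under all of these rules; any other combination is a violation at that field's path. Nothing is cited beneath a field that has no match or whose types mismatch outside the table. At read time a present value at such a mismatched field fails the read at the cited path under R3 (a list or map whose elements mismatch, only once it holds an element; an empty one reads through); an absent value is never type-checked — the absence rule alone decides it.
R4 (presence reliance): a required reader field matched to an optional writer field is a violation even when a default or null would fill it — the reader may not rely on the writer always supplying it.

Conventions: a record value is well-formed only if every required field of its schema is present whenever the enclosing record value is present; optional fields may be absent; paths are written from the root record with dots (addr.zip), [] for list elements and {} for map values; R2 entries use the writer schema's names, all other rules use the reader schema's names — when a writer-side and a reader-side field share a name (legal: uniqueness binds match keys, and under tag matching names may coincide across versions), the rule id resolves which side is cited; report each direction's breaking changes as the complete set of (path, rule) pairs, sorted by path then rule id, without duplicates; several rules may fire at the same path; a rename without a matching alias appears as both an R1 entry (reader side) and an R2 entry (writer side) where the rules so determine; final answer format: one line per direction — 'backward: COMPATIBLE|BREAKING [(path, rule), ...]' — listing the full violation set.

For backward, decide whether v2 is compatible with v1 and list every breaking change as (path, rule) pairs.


backward: BREAKING [(audit.balance, R1), (audit.balance, R4), (quantity, R1), (zip, R1)]

in Profile below, arrows point writer -> reader
backward for Profile (reader v2, writer v1):
  writer optional, list<float64> -> list<float64>: reader codes maps from writer codes
  writer optional, Address -> Address: reader audit maps from writer audit
  writer required, bool -> bool: reader primary maps from writer primary
  no writer field matches reader quantity
  no writer field matches reader zip
  writer retries: unknown to reader
  writer required, bytes -> bytes: reader audit.checksum maps from writer audit.checksum
  writer optional, float64 -> float64: reader audit.weight maps from writer audit.weight
  writer optional, float32 -> float32: reader audit.balance maps from writer audit.balance
  violation R1 at audit.balance
  violation R4 at audit.balance
  violation R1 at quantity
  violation R1 at zip
  => backward: BREAKING (4)
the rest of the Profile diff is inert for this question:
  field primary in record Profile: tag 7 changed to 23 -> inert for the asked Profile verdict: nothing fires
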